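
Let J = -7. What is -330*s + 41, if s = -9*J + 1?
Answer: -21079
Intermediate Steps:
s = 64 (s = -9*(-7) + 1 = 63 + 1 = 64)
-330*s + 41 = -330*64 + 41 = -21120 + 41 = -21079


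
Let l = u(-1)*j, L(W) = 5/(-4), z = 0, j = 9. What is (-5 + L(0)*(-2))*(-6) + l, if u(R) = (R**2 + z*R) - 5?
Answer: -21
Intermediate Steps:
L(W) = -5/4 (L(W) = 5*(-1/4) = -5/4)
u(R) = -5 + R**2 (u(R) = (R**2 + 0*R) - 5 = (R**2 + 0) - 5 = R**2 - 5 = -5 + R**2)
l = -36 (l = (-5 + (-1)**2)*9 = (-5 + 1)*9 = -4*9 = -36)
(-5 + L(0)*(-2))*(-6) + l = (-5 - 5/4*(-2))*(-6) - 36 = (-5 + 5/2)*(-6) - 36 = -5/2*(-6) - 36 = 15 - 36 = -21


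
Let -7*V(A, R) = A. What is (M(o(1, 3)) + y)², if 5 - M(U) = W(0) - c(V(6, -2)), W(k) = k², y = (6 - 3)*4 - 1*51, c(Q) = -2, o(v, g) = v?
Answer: 1296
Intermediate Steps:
V(A, R) = -A/7
y = -39 (y = 3*4 - 51 = 12 - 51 = -39)
M(U) = 3 (M(U) = 5 - (0² - 1*(-2)) = 5 - (0 + 2) = 5 - 1*2 = 5 - 2 = 3)
(M(o(1, 3)) + y)² = (3 - 39)² = (-36)² = 1296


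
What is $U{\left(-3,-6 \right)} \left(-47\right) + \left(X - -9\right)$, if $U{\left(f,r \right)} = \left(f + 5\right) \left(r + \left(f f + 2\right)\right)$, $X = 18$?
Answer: $-443$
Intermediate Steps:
$U{\left(f,r \right)} = \left(5 + f\right) \left(2 + r + f^{2}\right)$ ($U{\left(f,r \right)} = \left(5 + f\right) \left(r + \left(f^{2} + 2\right)\right) = \left(5 + f\right) \left(r + \left(2 + f^{2}\right)\right) = \left(5 + f\right) \left(2 + r + f^{2}\right)$)
$U{\left(-3,-6 \right)} \left(-47\right) + \left(X - -9\right) = \left(10 + \left(-3\right)^{3} + 2 \left(-3\right) + 5 \left(-6\right) + 5 \left(-3\right)^{2} - -18\right) \left(-47\right) + \left(18 - -9\right) = \left(10 - 27 - 6 - 30 + 5 \cdot 9 + 18\right) \left(-47\right) + \left(18 + 9\right) = \left(10 - 27 - 6 - 30 + 45 + 18\right) \left(-47\right) + 27 = 10 \left(-47\right) + 27 = -470 + 27 = -443$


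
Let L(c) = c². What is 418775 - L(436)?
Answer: 228679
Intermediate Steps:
418775 - L(436) = 418775 - 1*436² = 418775 - 1*190096 = 418775 - 190096 = 228679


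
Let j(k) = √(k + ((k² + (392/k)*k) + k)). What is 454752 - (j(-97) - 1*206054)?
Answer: 660806 - √9607 ≈ 6.6071e+5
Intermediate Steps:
j(k) = √(392 + k² + 2*k) (j(k) = √(k + ((k² + 392) + k)) = √(k + ((392 + k²) + k)) = √(k + (392 + k + k²)) = √(392 + k² + 2*k))
454752 - (j(-97) - 1*206054) = 454752 - (√(392 + (-97)² + 2*(-97)) - 1*206054) = 454752 - (√(392 + 9409 - 194) - 206054) = 454752 - (√9607 - 206054) = 454752 - (-206054 + √9607) = 454752 + (206054 - √9607) = 660806 - √9607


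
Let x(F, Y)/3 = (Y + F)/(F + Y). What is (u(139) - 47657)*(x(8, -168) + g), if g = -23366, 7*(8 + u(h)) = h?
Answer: 7791934308/7 ≈ 1.1131e+9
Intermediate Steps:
u(h) = -8 + h/7
x(F, Y) = 3 (x(F, Y) = 3*((Y + F)/(F + Y)) = 3*((F + Y)/(F + Y)) = 3*1 = 3)
(u(139) - 47657)*(x(8, -168) + g) = ((-8 + (⅐)*139) - 47657)*(3 - 23366) = ((-8 + 139/7) - 47657)*(-23363) = (83/7 - 47657)*(-23363) = -333516/7*(-23363) = 7791934308/7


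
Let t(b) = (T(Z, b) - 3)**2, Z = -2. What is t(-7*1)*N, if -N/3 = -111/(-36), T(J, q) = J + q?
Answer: -1332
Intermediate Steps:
N = -37/4 (N = -(-333)/(-36) = -(-333)*(-1)/36 = -3*37/12 = -37/4 ≈ -9.2500)
t(b) = (-5 + b)**2 (t(b) = ((-2 + b) - 3)**2 = (-5 + b)**2)
t(-7*1)*N = (-5 - 7*1)**2*(-37/4) = (-5 - 7)**2*(-37/4) = (-12)**2*(-37/4) = 144*(-37/4) = -1332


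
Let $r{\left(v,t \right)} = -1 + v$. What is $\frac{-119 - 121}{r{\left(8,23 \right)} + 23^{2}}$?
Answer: $- \frac{30}{67} \approx -0.44776$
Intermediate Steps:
$\frac{-119 - 121}{r{\left(8,23 \right)} + 23^{2}} = \frac{-119 - 121}{\left(-1 + 8\right) + 23^{2}} = - \frac{240}{7 + 529} = - \frac{240}{536} = \left(-240\right) \frac{1}{536} = - \frac{30}{67}$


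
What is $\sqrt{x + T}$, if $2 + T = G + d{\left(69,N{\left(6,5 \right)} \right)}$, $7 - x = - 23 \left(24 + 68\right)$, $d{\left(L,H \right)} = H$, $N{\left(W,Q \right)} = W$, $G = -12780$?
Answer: $i \sqrt{10653} \approx 103.21 i$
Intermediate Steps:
$x = 2123$ ($x = 7 - - 23 \left(24 + 68\right) = 7 - \left(-23\right) 92 = 7 - -2116 = 7 + 2116 = 2123$)
$T = -12776$ ($T = -2 + \left(-12780 + 6\right) = -2 - 12774 = -12776$)
$\sqrt{x + T} = \sqrt{2123 - 12776} = \sqrt{-10653} = i \sqrt{10653}$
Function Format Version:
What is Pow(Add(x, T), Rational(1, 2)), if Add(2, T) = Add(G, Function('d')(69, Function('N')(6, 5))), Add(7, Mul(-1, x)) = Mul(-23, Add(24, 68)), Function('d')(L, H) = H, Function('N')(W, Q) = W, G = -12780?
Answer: Mul(I, Pow(10653, Rational(1, 2))) ≈ Mul(103.21, I)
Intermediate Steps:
x = 2123 (x = Add(7, Mul(-1, Mul(-23, Add(24, 68)))) = Add(7, Mul(-1, Mul(-23, 92))) = Add(7, Mul(-1, -2116)) = Add(7, 2116) = 2123)
T = -12776 (T = Add(-2, Add(-12780, 6)) = Add(-2, -12774) = -12776)
Pow(Add(x, T), Rational(1, 2)) = Pow(Add(2123, -12776), Rational(1, 2)) = Pow(-10653, Rational(1, 2)) = Mul(I, Pow(10653, Rational(1, 2)))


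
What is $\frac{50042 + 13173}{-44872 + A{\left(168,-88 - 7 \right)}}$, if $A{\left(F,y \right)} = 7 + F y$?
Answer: $- \frac{12643}{12165} \approx -1.0393$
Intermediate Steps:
$\frac{50042 + 13173}{-44872 + A{\left(168,-88 - 7 \right)}} = \frac{50042 + 13173}{-44872 + \left(7 + 168 \left(-88 - 7\right)\right)} = \frac{63215}{-44872 + \left(7 + 168 \left(-88 - 7\right)\right)} = \frac{63215}{-44872 + \left(7 + 168 \left(-95\right)\right)} = \frac{63215}{-44872 + \left(7 - 15960\right)} = \frac{63215}{-44872 - 15953} = \frac{63215}{-60825} = 63215 \left(- \frac{1}{60825}\right) = - \frac{12643}{12165}$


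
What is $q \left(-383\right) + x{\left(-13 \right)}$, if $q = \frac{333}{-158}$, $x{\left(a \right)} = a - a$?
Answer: $\frac{127539}{158} \approx 807.21$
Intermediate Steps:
$x{\left(a \right)} = 0$
$q = - \frac{333}{158}$ ($q = 333 \left(- \frac{1}{158}\right) = - \frac{333}{158} \approx -2.1076$)
$q \left(-383\right) + x{\left(-13 \right)} = \left(- \frac{333}{158}\right) \left(-383\right) + 0 = \frac{127539}{158} + 0 = \frac{127539}{158}$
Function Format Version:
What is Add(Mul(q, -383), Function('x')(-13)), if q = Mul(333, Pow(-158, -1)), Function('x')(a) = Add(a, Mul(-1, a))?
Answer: Rational(127539, 158) ≈ 807.21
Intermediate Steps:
Function('x')(a) = 0
q = Rational(-333, 158) (q = Mul(333, Rational(-1, 158)) = Rational(-333, 158) ≈ -2.1076)
Add(Mul(q, -383), Function('x')(-13)) = Add(Mul(Rational(-333, 158), -383), 0) = Add(Rational(127539, 158), 0) = Rational(127539, 158)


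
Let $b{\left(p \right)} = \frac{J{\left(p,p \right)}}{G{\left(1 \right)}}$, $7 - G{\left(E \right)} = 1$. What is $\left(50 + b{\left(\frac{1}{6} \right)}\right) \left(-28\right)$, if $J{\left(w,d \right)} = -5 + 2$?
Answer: $-1386$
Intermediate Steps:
$G{\left(E \right)} = 6$ ($G{\left(E \right)} = 7 - 1 = 6$)
$J{\left(w,d \right)} = -3$
$b{\left(p \right)} = - \frac{1}{2}$ ($b{\left(p \right)} = - \frac{3}{6} = \left(-3\right) \frac{1}{6} = - \frac{1}{2}$)
$\left(50 + b{\left(\frac{1}{6} \right)}\right) \left(-28\right) = \left(50 - \frac{1}{2}\right) \left(-28\right) = \frac{99}{2} \left(-28\right) = -1386$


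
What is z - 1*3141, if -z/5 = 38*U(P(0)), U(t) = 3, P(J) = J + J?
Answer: -3711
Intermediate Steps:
P(J) = 2*J
z = -570 (z = -190*3 = -5*114 = -570)
z - 1*3141 = -570 - 1*3141 = -570 - 3141 = -3711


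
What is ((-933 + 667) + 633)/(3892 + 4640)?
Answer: 367/8532 ≈ 0.043015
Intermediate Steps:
((-933 + 667) + 633)/(3892 + 4640) = (-266 + 633)/8532 = 367*(1/8532) = 367/8532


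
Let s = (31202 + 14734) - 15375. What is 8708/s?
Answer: 8708/30561 ≈ 0.28494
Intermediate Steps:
s = 30561 (s = 45936 - 15375 = 30561)
8708/s = 8708/30561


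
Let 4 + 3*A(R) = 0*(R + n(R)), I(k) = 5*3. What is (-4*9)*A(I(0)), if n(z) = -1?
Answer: 48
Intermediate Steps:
I(k) = 15
A(R) = -4/3 (A(R) = -4/3 + (0*(R - 1))/3 = -4/3 + (0*(-1 + R))/3 = -4/3 + (1/3)*0 = -4/3 + 0 = -4/3)
(-4*9)*A(I(0)) = -4*9*(-4/3) = -36*(-4/3) = 48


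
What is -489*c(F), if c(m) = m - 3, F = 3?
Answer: 0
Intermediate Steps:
c(m) = -3 + m
-489*c(F) = -489*(-3 + 3) = -489*0 = 0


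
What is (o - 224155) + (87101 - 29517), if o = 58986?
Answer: -107585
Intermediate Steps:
(o - 224155) + (87101 - 29517) = (58986 - 224155) + (87101 - 29517) = -165169 + 57584 = -107585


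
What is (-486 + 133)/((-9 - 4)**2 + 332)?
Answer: -353/501 ≈ -0.70459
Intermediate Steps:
(-486 + 133)/((-9 - 4)**2 + 332) = -353/((-13)**2 + 332) = -353/(169 + 332) = -353/501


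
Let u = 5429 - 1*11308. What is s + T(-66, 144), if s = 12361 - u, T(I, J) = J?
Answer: 18384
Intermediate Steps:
u = -5879 (u = 5429 - 11308 = -5879)
s = 18240 (s = 12361 - 1*(-5879) = 12361 + 5879 = 18240)
s + T(-66, 144) = 18240 + 144 = 18384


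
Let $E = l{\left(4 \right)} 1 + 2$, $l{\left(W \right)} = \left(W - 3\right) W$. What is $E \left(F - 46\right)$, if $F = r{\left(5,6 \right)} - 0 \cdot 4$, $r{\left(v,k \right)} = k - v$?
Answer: $-270$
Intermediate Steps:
$l{\left(W \right)} = W \left(-3 + W\right)$ ($l{\left(W \right)} = \left(-3 + W\right) W = W \left(-3 + W\right)$)
$F = 1$ ($F = \left(6 - 5\right) - 0 \cdot 4 = \left(6 - 5\right) - 0 = 1 + 0 = 1$)
$E = 6$ ($E = 4 \left(-3 + 4\right) 1 + 2 = 4 \cdot 1 \cdot 1 + 2 = 4 \cdot 1 + 2 = 4 + 2 = 6$)
$E \left(F - 46\right) = 6 \left(1 - 46\right) = 6 \left(-45\right) = -270$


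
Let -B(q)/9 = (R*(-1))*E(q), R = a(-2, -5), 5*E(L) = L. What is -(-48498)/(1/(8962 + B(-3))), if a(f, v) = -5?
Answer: 435948522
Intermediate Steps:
E(L) = L/5
R = -5
B(q) = -9*q (B(q) = -9*(-5*(-1))*q/5 = -45*q/5 = -9*q)
-(-48498)/(1/(8962 + B(-3))) = -(-48498)/(1/(8962 - 9*(-3))) = -(-48498)/(1/(8962 + 27)) = -(-48498)/(1/8989) = -(-48498)/1/8989 = -(-48498)*8989 = -1*(-435948522) = 435948522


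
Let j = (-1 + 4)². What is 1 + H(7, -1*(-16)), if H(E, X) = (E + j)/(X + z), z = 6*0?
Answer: 2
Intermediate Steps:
j = 9 (j = 3² = 9)
z = 0
H(E, X) = (9 + E)/X (H(E, X) = (E + 9)/(X + 0) = (9 + E)/X)
1 + H(7, -1*(-16)) = 1 + (9 + 7)/((-1*(-16))) = 1 + 16/16 = 1 + (1/16)*16 = 1 + 1 = 2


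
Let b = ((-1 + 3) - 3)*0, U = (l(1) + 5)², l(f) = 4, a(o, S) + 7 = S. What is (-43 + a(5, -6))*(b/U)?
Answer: 0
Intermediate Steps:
a(o, S) = -7 + S
U = 81 (U = (4 + 5)² = 9² = 81)
b = 0 (b = (2 - 3)*0 = -1*0 = 0)
(-43 + a(5, -6))*(b/U) = (-43 + (-7 - 6))*(0/81) = (-43 - 13)*(0*(1/81)) = -56*0 = 0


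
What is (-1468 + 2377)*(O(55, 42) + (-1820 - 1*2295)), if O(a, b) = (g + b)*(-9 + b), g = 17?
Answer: -1970712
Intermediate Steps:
O(a, b) = (-9 + b)*(17 + b) (O(a, b) = (17 + b)*(-9 + b) = (-9 + b)*(17 + b))
(-1468 + 2377)*(O(55, 42) + (-1820 - 1*2295)) = (-1468 + 2377)*((-153 + 42**2 + 8*42) + (-1820 - 1*2295)) = 909*((-153 + 1764 + 336) + (-1820 - 2295)) = 909*(1947 - 4115) = 909*(-2168) = -1970712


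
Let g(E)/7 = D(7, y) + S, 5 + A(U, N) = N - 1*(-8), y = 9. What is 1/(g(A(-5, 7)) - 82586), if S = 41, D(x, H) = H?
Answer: -1/82236 ≈ -1.2160e-5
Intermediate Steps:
A(U, N) = 3 + N (A(U, N) = -5 + (N - 1*(-8)) = -5 + (N + 8) = -5 + (8 + N) = 3 + N)
g(E) = 350 (g(E) = 7*(9 + 41) = 7*50 = 350)
1/(g(A(-5, 7)) - 82586) = 1/(350 - 82586) = 1/(-82236) = -1/82236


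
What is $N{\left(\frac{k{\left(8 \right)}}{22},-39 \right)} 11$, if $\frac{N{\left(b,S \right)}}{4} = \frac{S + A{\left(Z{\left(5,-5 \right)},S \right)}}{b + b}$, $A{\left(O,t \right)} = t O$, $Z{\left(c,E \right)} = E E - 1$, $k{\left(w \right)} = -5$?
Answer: $94380$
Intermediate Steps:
$Z{\left(c,E \right)} = -1 + E^{2}$ ($Z{\left(c,E \right)} = E^{2} - 1 = -1 + E^{2}$)
$A{\left(O,t \right)} = O t$
$N{\left(b,S \right)} = \frac{50 S}{b}$ ($N{\left(b,S \right)} = 4 \frac{S + \left(-1 + \left(-5\right)^{2}\right) S}{b + b} = 4 \frac{S + \left(-1 + 25\right) S}{2 b} = 4 \left(S + 24 S\right) \frac{1}{2 b} = 4 \cdot 25 S \frac{1}{2 b} = 4 \frac{25 S}{2 b} = \frac{50 S}{b}$)
$N{\left(\frac{k{\left(8 \right)}}{22},-39 \right)} 11 = 50 \left(-39\right) \frac{1}{\left(-5\right) \frac{1}{22}} \cdot 11 = 50 \left(-39\right) \frac{1}{- \frac{5}{22}} \cdot 11 = 50 \left(-39\right) \left(- \frac{22}{5}\right) 11 = 8580 \cdot 11 = 94380$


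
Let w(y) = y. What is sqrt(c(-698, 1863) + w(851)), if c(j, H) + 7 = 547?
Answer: sqrt(1391) ≈ 37.296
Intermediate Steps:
c(j, H) = 540 (c(j, H) = -7 + 547 = 540)
sqrt(c(-698, 1863) + w(851)) = sqrt(540 + 851) = sqrt(1391)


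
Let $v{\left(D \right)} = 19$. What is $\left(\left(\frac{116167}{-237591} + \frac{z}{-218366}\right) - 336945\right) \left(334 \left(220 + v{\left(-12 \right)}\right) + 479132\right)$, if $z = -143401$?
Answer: $- \frac{4885657123746731942179}{25940898153} \approx -1.8834 \cdot 10^{11}$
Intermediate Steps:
$\left(\left(\frac{116167}{-237591} + \frac{z}{-218366}\right) - 336945\right) \left(334 \left(220 + v{\left(-12 \right)}\right) + 479132\right) = \left(\left(\frac{116167}{-237591} - \frac{143401}{-218366}\right) - 336945\right) \left(334 \left(220 + 19\right) + 479132\right) = \left(\left(116167 \left(- \frac{1}{237591}\right) - - \frac{143401}{218366}\right) - 336945\right) \left(334 \cdot 239 + 479132\right) = \left(\left(- \frac{116167}{237591} + \frac{143401}{218366}\right) - 336945\right) \left(79826 + 479132\right) = \left(\frac{8703863869}{51881796306} - 336945\right) 558958 = \left(- \frac{17481303152461301}{51881796306}\right) 558958 = - \frac{4885657123746731942179}{25940898153}$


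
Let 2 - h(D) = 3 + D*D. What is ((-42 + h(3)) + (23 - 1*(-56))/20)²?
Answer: 923521/400 ≈ 2308.8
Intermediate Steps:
h(D) = -1 - D² (h(D) = 2 - (3 + D*D) = 2 - (3 + D²) = 2 + (-3 - D²) = -1 - D²)
((-42 + h(3)) + (23 - 1*(-56))/20)² = ((-42 + (-1 - 1*3²)) + (23 - 1*(-56))/20)² = ((-42 + (-1 - 1*9)) + (23 + 56)*(1/20))² = ((-42 + (-1 - 9)) + 79*(1/20))² = ((-42 - 10) + 79/20)² = (-52 + 79/20)² = (-961/20)² = 923521/400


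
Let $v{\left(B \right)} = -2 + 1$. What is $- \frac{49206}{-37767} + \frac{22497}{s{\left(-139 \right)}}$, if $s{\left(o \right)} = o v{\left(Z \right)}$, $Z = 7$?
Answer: $\frac{285494611}{1749871} \approx 163.15$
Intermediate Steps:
$v{\left(B \right)} = -1$
$s{\left(o \right)} = - o$ ($s{\left(o \right)} = o \left(-1\right) = - o$)
$- \frac{49206}{-37767} + \frac{22497}{s{\left(-139 \right)}} = - \frac{49206}{-37767} + \frac{22497}{\left(-1\right) \left(-139\right)} = \left(-49206\right) \left(- \frac{1}{37767}\right) + \frac{22497}{139} = \frac{16402}{12589} + 22497 \cdot \frac{1}{139} = \frac{16402}{12589} + \frac{22497}{139} = \frac{285494611}{1749871}$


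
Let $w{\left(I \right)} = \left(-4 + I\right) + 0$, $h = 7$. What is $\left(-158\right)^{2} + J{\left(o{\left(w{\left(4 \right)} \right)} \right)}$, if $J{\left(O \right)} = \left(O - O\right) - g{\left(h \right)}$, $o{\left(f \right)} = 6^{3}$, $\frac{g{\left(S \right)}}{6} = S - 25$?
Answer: $25072$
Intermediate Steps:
$g{\left(S \right)} = -150 + 6 S$ ($g{\left(S \right)} = 6 \left(S - 25\right) = 6 \left(-25 + S\right) = -150 + 6 S$)
$w{\left(I \right)} = -4 + I$
$o{\left(f \right)} = 216$
$J{\left(O \right)} = 108$ ($J{\left(O \right)} = \left(O - O\right) - \left(-150 + 6 \cdot 7\right) = 0 - \left(-150 + 42\right) = 0 - -108 = 0 + 108 = 108$)
$\left(-158\right)^{2} + J{\left(o{\left(w{\left(4 \right)} \right)} \right)} = \left(-158\right)^{2} + 108 = 24964 + 108 = 25072$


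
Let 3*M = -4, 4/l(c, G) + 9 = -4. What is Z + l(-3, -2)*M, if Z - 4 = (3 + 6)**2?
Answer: 3331/39 ≈ 85.410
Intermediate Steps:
l(c, G) = -4/13 (l(c, G) = 4/(-9 - 4) = 4/(-13) = 4*(-1/13) = -4/13)
Z = 85 (Z = 4 + (3 + 6)**2 = 4 + 9**2 = 4 + 81 = 85)
M = -4/3 (M = (1/3)*(-4) = -4/3 ≈ -1.3333)
Z + l(-3, -2)*M = 85 - 4/13*(-4/3) = 85 + 16/39 = 3331/39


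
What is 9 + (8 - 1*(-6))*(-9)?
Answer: -117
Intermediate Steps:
9 + (8 - 1*(-6))*(-9) = 9 + (8 + 6)*(-9) = 9 + 14*(-9) = 9 - 126 = -117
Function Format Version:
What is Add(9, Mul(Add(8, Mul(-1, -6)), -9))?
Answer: -117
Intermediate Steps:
Add(9, Mul(Add(8, Mul(-1, -6)), -9)) = Add(9, Mul(Add(8, 6), -9)) = Add(9, Mul(14, -9)) = Add(9, -126) = -117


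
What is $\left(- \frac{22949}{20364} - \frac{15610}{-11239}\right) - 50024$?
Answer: $- \frac{11448982745675}{228870996} \approx -50024.0$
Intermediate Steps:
$\left(- \frac{22949}{20364} - \frac{15610}{-11239}\right) - 50024 = \left(\left(-22949\right) \frac{1}{20364} - - \frac{15610}{11239}\right) - 50024 = \left(- \frac{22949}{20364} + \frac{15610}{11239}\right) - 50024 = \frac{59958229}{228870996} - 50024 = - \frac{11448982745675}{228870996}$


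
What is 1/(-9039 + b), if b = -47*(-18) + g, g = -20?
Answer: -1/8213 ≈ -0.00012176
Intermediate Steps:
b = 826 (b = -47*(-18) - 20 = 846 - 20 = 826)
1/(-9039 + b) = 1/(-9039 + 826) = 1/(-8213) = -1/8213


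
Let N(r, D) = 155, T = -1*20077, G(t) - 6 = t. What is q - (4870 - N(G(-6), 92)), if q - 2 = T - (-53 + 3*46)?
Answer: -24875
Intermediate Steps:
G(t) = 6 + t
T = -20077
q = -20160 (q = 2 + (-20077 - (-53 + 3*46)) = 2 + (-20077 - (-53 + 138)) = 2 + (-20077 - 1*85) = 2 + (-20077 - 85) = 2 - 20162 = -20160)
q - (4870 - N(G(-6), 92)) = -20160 - (4870 - 1*155) = -20160 - (4870 - 155) = -20160 - 1*4715 = -20160 - 4715 = -24875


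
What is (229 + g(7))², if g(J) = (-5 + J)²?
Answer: 54289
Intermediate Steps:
(229 + g(7))² = (229 + (-5 + 7)²)² = (229 + 2²)² = (229 + 4)² = 233² = 54289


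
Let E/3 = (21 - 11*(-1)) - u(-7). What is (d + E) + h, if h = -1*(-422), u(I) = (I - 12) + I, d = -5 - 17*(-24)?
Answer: 999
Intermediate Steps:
d = 403 (d = -5 + 408 = 403)
u(I) = -12 + 2*I (u(I) = (-12 + I) + I = -12 + 2*I)
h = 422
E = 174 (E = 3*((21 - 11*(-1)) - (-12 + 2*(-7))) = 3*((21 + 11) - (-12 - 14)) = 3*(32 - 1*(-26)) = 3*(32 + 26) = 3*58 = 174)
(d + E) + h = (403 + 174) + 422 = 577 + 422 = 999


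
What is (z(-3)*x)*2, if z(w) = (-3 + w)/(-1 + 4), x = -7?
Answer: 28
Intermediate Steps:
z(w) = -1 + w/3 (z(w) = (-3 + w)/3 = (-3 + w)*(⅓) = -1 + w/3)
(z(-3)*x)*2 = ((-1 + (⅓)*(-3))*(-7))*2 = ((-1 - 1)*(-7))*2 = -2*(-7)*2 = 14*2 = 28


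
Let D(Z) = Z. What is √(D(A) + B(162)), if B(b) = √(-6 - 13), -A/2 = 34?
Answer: √(-68 + I*√19) ≈ 0.26416 + 8.2504*I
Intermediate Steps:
A = -68 (A = -2*34 = -68)
B(b) = I*√19 (B(b) = √(-19) = I*√19)
√(D(A) + B(162)) = √(-68 + I*√19)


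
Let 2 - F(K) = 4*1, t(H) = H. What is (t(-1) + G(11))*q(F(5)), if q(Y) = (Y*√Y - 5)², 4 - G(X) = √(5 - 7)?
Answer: 91 + 43*I*√2 ≈ 91.0 + 60.811*I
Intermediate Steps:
G(X) = 4 - I*√2 (G(X) = 4 - √(5 - 7) = 4 - √(-2) = 4 - I*√2)
F(K) = -2 (F(K) = 2 - 4 = -2)
q(Y) = (-5 + Y^(3/2))² (q(Y) = (Y^(3/2) - 5)² = (-5 + Y^(3/2))²)
(t(-1) + G(11))*q(F(5)) = (-1 + (4 - I*√2))*(-5 + (-2)^(3/2))² = (3 - I*√2)*(-5 - 2*I*√2)² = (-5 - 2*I*√2)²*(3 - I*√2)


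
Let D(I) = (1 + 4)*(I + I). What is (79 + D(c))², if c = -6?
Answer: 361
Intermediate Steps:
D(I) = 10*I (D(I) = 5*(2*I) = 10*I)
(79 + D(c))² = (79 + 10*(-6))² = (79 - 60)² = 19² = 361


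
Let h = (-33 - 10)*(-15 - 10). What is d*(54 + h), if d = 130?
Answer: 146770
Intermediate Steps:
h = 1075 (h = -43*(-25) = 1075)
d*(54 + h) = 130*(54 + 1075) = 130*1129 = 146770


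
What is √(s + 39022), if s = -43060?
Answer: I*√4038 ≈ 63.545*I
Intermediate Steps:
√(s + 39022) = √(-43060 + 39022) = √(-4038) = I*√4038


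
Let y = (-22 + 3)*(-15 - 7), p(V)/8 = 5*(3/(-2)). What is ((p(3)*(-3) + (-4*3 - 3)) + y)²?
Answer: 339889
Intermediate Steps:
p(V) = -60 (p(V) = 8*(5*(3/(-2))) = 8*(5*(3*(-½))) = 8*(5*(-3/2)) = 8*(-15/2) = -60)
y = 418 (y = -19*(-22) = 418)
((p(3)*(-3) + (-4*3 - 3)) + y)² = ((-60*(-3) + (-4*3 - 3)) + 418)² = ((180 + (-12 - 3)) + 418)² = ((180 - 15) + 418)² = (165 + 418)² = 583² = 339889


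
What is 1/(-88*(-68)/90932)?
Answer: 22733/1496 ≈ 15.196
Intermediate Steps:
1/(-88*(-68)/90932) = 1/(5984*(1/90932)) = 1/(1496/22733) = 22733/1496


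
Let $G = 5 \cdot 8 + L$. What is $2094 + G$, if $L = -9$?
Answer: $2125$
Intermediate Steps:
$G = 31$ ($G = 5 \cdot 8 - 9 = 40 - 9 = 31$)
$2094 + G = 2094 + 31 = 2125$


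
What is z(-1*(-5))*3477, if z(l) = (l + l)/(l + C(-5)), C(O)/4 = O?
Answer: -2318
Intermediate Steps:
C(O) = 4*O
z(l) = 2*l/(-20 + l) (z(l) = (l + l)/(l + 4*(-5)) = (2*l)/(l - 20) = (2*l)/(-20 + l) = 2*l/(-20 + l))
z(-1*(-5))*3477 = (2*(-1*(-5))/(-20 - 1*(-5)))*3477 = (2*5/(-20 + 5))*3477 = (2*5/(-15))*3477 = (2*5*(-1/15))*3477 = -⅔*3477 = -2318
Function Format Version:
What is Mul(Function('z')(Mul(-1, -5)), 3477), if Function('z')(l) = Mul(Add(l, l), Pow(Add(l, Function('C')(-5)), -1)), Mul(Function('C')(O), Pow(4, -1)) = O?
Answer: -2318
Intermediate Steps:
Function('C')(O) = Mul(4, O)
Function('z')(l) = Mul(2, l, Pow(Add(-20, l), -1)) (Function('z')(l) = Mul(Add(l, l), Pow(Add(l, Mul(4, -5)), -1)) = Mul(Mul(2, l), Pow(Add(l, -20), -1)) = Mul(Mul(2, l), Pow(Add(-20, l), -1)) = Mul(2, l, Pow(Add(-20, l), -1)))
Mul(Function('z')(Mul(-1, -5)), 3477) = Mul(Mul(2, Mul(-1, -5), Pow(Add(-20, Mul(-1, -5)), -1)), 3477) = Mul(Mul(2, 5, Pow(Add(-20, 5), -1)), 3477) = Mul(Mul(2, 5, Pow(-15, -1)), 3477) = Mul(Mul(2, 5, Rational(-1, 15)), 3477) = Mul(Rational(-2, 3), 3477) = -2318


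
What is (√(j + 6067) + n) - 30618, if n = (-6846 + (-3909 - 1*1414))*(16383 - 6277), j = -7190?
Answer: -123010532 + I*√1123 ≈ -1.2301e+8 + 33.511*I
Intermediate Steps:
n = -122979914 (n = (-6846 + (-3909 - 1414))*10106 = (-6846 - 5323)*10106 = -12169*10106 = -122979914)
(√(j + 6067) + n) - 30618 = (√(-7190 + 6067) - 122979914) - 30618 = (√(-1123) - 122979914) - 30618 = (I*√1123 - 122979914) - 30618 = (-122979914 + I*√1123) - 30618 = -123010532 + I*√1123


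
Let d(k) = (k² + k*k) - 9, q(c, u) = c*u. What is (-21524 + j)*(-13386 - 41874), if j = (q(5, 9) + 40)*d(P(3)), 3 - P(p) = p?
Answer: 1231690140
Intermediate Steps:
P(p) = 3 - p
d(k) = -9 + 2*k² (d(k) = (k² + k²) - 9 = 2*k² - 9 = -9 + 2*k²)
j = -765 (j = (5*9 + 40)*(-9 + 2*(3 - 1*3)²) = (45 + 40)*(-9 + 2*(3 - 3)²) = 85*(-9 + 2*0²) = 85*(-9 + 2*0) = 85*(-9 + 0) = 85*(-9) = -765)
(-21524 + j)*(-13386 - 41874) = (-21524 - 765)*(-13386 - 41874) = -22289*(-55260) = 1231690140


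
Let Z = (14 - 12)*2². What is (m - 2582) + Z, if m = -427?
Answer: -3001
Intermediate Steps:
Z = 8 (Z = 2*4 = 8)
(m - 2582) + Z = (-427 - 2582) + 8 = -3009 + 8 = -3001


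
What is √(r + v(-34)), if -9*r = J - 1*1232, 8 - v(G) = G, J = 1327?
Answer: √283/3 ≈ 5.6075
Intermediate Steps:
v(G) = 8 - G
r = -95/9 (r = -(1327 - 1*1232)/9 = -(1327 - 1232)/9 = -⅑*95 = -95/9 ≈ -10.556)
√(r + v(-34)) = √(-95/9 + (8 - 1*(-34))) = √(-95/9 + (8 + 34)) = √(-95/9 + 42) = √(283/9) = √283/3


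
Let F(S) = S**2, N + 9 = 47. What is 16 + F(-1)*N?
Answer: 54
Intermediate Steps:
N = 38 (N = -9 + 47 = 38)
16 + F(-1)*N = 16 + (-1)**2*38 = 16 + 1*38 = 16 + 38 = 54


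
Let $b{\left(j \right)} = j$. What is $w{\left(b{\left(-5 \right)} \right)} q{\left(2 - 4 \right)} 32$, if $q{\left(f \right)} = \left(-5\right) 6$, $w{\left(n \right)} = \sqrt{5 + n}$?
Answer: $0$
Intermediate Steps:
$q{\left(f \right)} = -30$
$w{\left(b{\left(-5 \right)} \right)} q{\left(2 - 4 \right)} 32 = \sqrt{5 - 5} \left(-30\right) 32 = \sqrt{0} \left(-30\right) 32 = 0 \left(-30\right) 32 = 0 \cdot 32 = 0$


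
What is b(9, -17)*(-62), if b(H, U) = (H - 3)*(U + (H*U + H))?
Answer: 59892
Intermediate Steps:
b(H, U) = (-3 + H)*(H + U + H*U) (b(H, U) = (-3 + H)*(U + (H + H*U)) = (-3 + H)*(H + U + H*U))
b(9, -17)*(-62) = (9² - 3*9 - 3*(-17) - 17*9² - 2*9*(-17))*(-62) = (81 - 27 + 51 - 17*81 + 306)*(-62) = (81 - 27 + 51 - 1377 + 306)*(-62) = -966*(-62) = 59892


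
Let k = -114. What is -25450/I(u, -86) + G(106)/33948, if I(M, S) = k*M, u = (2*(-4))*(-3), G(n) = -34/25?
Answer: 33332287/3583400 ≈ 9.3019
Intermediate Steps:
G(n) = -34/25 (G(n) = -34*1/25 = -34/25)
u = 24 (u = -8*(-3) = 24)
I(M, S) = -114*M
-25450/I(u, -86) + G(106)/33948 = -25450/((-114*24)) - 34/25/33948 = -25450/(-2736) - 34/25*1/33948 = -25450*(-1/2736) - 17/424350 = 12725/1368 - 17/424350 = 33332287/3583400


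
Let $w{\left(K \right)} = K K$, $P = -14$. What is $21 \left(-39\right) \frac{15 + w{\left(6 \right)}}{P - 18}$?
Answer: $\frac{41769}{32} \approx 1305.3$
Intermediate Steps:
$w{\left(K \right)} = K^{2}$
$21 \left(-39\right) \frac{15 + w{\left(6 \right)}}{P - 18} = 21 \left(-39\right) \frac{15 + 6^{2}}{-14 - 18} = - 819 \frac{15 + 36}{-32} = - 819 \cdot 51 \left(- \frac{1}{32}\right) = \left(-819\right) \left(- \frac{51}{32}\right) = \frac{41769}{32}$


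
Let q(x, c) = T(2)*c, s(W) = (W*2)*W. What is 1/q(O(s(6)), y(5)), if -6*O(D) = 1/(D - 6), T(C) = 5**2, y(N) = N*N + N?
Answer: 1/750 ≈ 0.0013333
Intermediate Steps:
y(N) = N + N**2 (y(N) = N**2 + N = N + N**2)
s(W) = 2*W**2 (s(W) = (2*W)*W = 2*W**2)
T(C) = 25
O(D) = -1/(6*(-6 + D)) (O(D) = -1/(6*(D - 6)) = -1/(6*(-6 + D)))
q(x, c) = 25*c
1/q(O(s(6)), y(5)) = 1/(25*(5*(1 + 5))) = 1/(25*(5*6)) = 1/(25*30) = 1/750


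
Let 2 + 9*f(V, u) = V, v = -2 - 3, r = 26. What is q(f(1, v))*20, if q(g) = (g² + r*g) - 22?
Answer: -40300/81 ≈ -497.53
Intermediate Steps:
v = -5
f(V, u) = -2/9 + V/9
q(g) = -22 + g² + 26*g (q(g) = (g² + 26*g) - 22 = -22 + g² + 26*g)
q(f(1, v))*20 = (-22 + (-2/9 + (⅑)*1)² + 26*(-2/9 + (⅑)*1))*20 = (-22 + (-2/9 + ⅑)² + 26*(-2/9 + ⅑))*20 = (-22 + (-⅑)² + 26*(-⅑))*20 = (-22 + 1/81 - 26/9)*20 = -2015/81*20 = -40300/81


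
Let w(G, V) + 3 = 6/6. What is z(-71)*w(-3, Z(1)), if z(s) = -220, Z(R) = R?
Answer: 440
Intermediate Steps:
w(G, V) = -2 (w(G, V) = -3 + 6/6 = -3 + 6*(⅙) = -3 + 1 = -2)
z(-71)*w(-3, Z(1)) = -220*(-2) = 440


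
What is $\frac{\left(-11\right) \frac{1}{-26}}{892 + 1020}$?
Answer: $\frac{11}{49712} \approx 0.00022127$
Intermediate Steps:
$\frac{\left(-11\right) \frac{1}{-26}}{892 + 1020} = \frac{\left(-11\right) \left(- \frac{1}{26}\right)}{1912} = \frac{1}{1912} \cdot \frac{11}{26} = \frac{11}{49712}$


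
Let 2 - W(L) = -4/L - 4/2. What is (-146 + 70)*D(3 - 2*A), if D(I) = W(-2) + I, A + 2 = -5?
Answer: -1444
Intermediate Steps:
A = -7 (A = -2 - 5 = -7)
W(L) = 4 + 4/L (W(L) = 2 - (-4/L - 4/2) = 2 - (-4/L - 4*1/2) = 2 - (-4/L - 2) = 2 - (-2 - 4/L) = 2 + (2 + 4/L) = 4 + 4/L)
D(I) = 2 + I (D(I) = (4 + 4/(-2)) + I = (4 + 4*(-1/2)) + I = (4 - 2) + I = 2 + I)
(-146 + 70)*D(3 - 2*A) = (-146 + 70)*(2 + (3 - 2*(-7))) = -76*(2 + (3 + 14)) = -76*(2 + 17) = -76*19 = -1444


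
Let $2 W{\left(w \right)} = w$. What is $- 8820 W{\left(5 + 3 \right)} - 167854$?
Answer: $-203134$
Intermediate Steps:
$W{\left(w \right)} = \frac{w}{2}$
$- 8820 W{\left(5 + 3 \right)} - 167854 = - 8820 \frac{5 + 3}{2} - 167854 = - 8820 \cdot \frac{1}{2} \cdot 8 - 167854 = \left(-8820\right) 4 - 167854 = -35280 - 167854 = -203134$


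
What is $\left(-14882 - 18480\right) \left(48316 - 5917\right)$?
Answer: $-1414515438$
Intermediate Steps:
$\left(-14882 - 18480\right) \left(48316 - 5917\right) = \left(-33362\right) 42399 = -1414515438$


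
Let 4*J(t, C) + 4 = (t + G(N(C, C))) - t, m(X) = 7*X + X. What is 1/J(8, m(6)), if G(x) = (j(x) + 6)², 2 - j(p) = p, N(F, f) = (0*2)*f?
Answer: 1/15 ≈ 0.066667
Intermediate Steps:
N(F, f) = 0 (N(F, f) = 0*f = 0)
m(X) = 8*X
j(p) = 2 - p
G(x) = (8 - x)² (G(x) = ((2 - x) + 6)² = (8 - x)²)
J(t, C) = 15 (J(t, C) = -1 + ((t + (-8 + 0)²) - t)/4 = -1 + ((t + (-8)²) - t)/4 = -1 + ((t + 64) - t)/4 = -1 + ((64 + t) - t)/4 = -1 + (¼)*64 = -1 + 16 = 15)
1/J(8, m(6)) = 1/15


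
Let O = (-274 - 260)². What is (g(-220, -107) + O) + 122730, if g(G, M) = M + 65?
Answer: 407844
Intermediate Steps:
g(G, M) = 65 + M
O = 285156 (O = (-534)² = 285156)
(g(-220, -107) + O) + 122730 = ((65 - 107) + 285156) + 122730 = (-42 + 285156) + 122730 = 285114 + 122730 = 407844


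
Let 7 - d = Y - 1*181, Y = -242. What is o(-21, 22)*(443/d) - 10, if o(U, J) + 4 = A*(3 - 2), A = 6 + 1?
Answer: -2971/430 ≈ -6.9093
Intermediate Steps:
A = 7
o(U, J) = 3 (o(U, J) = -4 + 7*(3 - 2) = -4 + 7*1 = -4 + 7 = 3)
d = 430 (d = 7 - (-242 - 1*181) = 7 - (-242 - 181) = 7 - 1*(-423) = 7 + 423 = 430)
o(-21, 22)*(443/d) - 10 = 3*(443/430) - 10 = 1329/430 - 10 = -2971/430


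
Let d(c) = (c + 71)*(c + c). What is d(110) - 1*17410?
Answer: 22410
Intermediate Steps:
d(c) = 2*c*(71 + c) (d(c) = (71 + c)*(2*c) = 2*c*(71 + c))
d(110) - 1*17410 = 2*110*(71 + 110) - 1*17410 = 2*110*181 - 17410 = 39820 - 17410 = 22410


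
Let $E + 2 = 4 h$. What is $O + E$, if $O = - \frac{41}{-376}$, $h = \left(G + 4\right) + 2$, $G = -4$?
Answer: $\frac{2297}{376} \approx 6.109$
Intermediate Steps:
$h = 2$ ($h = \left(-4 + 4\right) + 2 = 0 + 2 = 2$)
$E = 6$ ($E = -2 + 4 \cdot 2 = -2 + 8 = 6$)
$O = \frac{41}{376}$ ($O = \left(-41\right) \left(- \frac{1}{376}\right) = \frac{41}{376} \approx 0.10904$)
$O + E = \frac{41}{376} + 6 = \frac{2297}{376}$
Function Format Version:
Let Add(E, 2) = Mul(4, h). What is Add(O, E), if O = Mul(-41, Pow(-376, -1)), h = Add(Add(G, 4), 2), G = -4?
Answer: Rational(2297, 376) ≈ 6.1090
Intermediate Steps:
h = 2 (h = Add(Add(-4, 4), 2) = Add(0, 2) = 2)
E = 6 (E = Add(-2, Mul(4, 2)) = Add(-2, 8) = 6)
O = Rational(41, 376) (O = Mul(-41, Rational(-1, 376)) = Rational(41, 376) ≈ 0.10904)
Add(O, E) = Add(Rational(41, 376), 6) = Rational(2297, 376)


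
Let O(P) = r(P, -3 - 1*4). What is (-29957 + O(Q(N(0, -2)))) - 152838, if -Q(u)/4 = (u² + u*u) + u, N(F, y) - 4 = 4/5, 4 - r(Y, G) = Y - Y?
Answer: -182791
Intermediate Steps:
r(Y, G) = 4 (r(Y, G) = 4 - (Y - Y) = 4 - 1*0 = 4 + 0 = 4)
N(F, y) = 24/5 (N(F, y) = 4 + 4/5 = 4 + 4*(⅕) = 4 + ⅘ = 24/5)
Q(u) = -8*u² - 4*u (Q(u) = -4*((u² + u*u) + u) = -4*((u² + u²) + u) = -4*(2*u² + u) = -4*(u + 2*u²) = -8*u² - 4*u)
O(P) = 4
(-29957 + O(Q(N(0, -2)))) - 152838 = (-29957 + 4) - 152838 = -29953 - 152838 = -182791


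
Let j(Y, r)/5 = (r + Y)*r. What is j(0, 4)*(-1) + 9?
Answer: -71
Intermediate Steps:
j(Y, r) = 5*r*(Y + r) (j(Y, r) = 5*((r + Y)*r) = 5*((Y + r)*r) = 5*(r*(Y + r)) = 5*r*(Y + r))
j(0, 4)*(-1) + 9 = (5*4*(0 + 4))*(-1) + 9 = (5*4*4)*(-1) + 9 = 80*(-1) + 9 = -80 + 9 = -71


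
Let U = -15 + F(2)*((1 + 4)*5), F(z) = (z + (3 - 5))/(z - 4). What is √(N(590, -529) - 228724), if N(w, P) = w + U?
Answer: I*√228149 ≈ 477.65*I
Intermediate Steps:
F(z) = (-2 + z)/(-4 + z) (F(z) = (z - 2)/(-4 + z) = (-2 + z)/(-4 + z))
U = -15 (U = -15 + ((-2 + 2)/(-4 + 2))*((1 + 4)*5) = -15 + (0/(-2))*(5*5) = -15 - ½*0*25 = -15 + 0*25 = -15 + 0 = -15)
N(w, P) = -15 + w (N(w, P) = w - 15 = -15 + w)
√(N(590, -529) - 228724) = √((-15 + 590) - 228724) = √(575 - 228724) = √(-228149) = I*√228149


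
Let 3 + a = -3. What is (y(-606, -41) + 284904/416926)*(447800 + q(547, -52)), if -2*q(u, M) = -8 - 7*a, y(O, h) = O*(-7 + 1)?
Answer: 339470525439360/208463 ≈ 1.6284e+9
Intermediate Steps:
a = -6 (a = -3 - 3 = -6)
y(O, h) = -6*O (y(O, h) = O*(-6) = -6*O)
q(u, M) = -17 (q(u, M) = -(-8 - 7*(-6))/2 = -(-8 + 42)/2 = -½*34 = -17)
(y(-606, -41) + 284904/416926)*(447800 + q(547, -52)) = (-6*(-606) + 284904/416926)*(447800 - 17) = (3636 + 284904*(1/416926))*447783 = (3636 + 142452/208463)*447783 = (758113920/208463)*447783 = 339470525439360/208463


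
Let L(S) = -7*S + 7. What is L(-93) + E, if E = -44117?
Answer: -43459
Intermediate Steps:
L(S) = 7 - 7*S
L(-93) + E = (7 - 7*(-93)) - 44117 = (7 + 651) - 44117 = 658 - 44117 = -43459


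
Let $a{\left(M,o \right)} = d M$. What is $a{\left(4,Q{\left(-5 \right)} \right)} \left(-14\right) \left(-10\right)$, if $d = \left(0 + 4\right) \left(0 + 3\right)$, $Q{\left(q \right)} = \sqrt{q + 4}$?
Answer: $6720$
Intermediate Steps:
$Q{\left(q \right)} = \sqrt{4 + q}$
$d = 12$ ($d = 4 \cdot 3 = 12$)
$a{\left(M,o \right)} = 12 M$
$a{\left(4,Q{\left(-5 \right)} \right)} \left(-14\right) \left(-10\right) = 12 \cdot 4 \left(-14\right) \left(-10\right) = 48 \left(-14\right) \left(-10\right) = \left(-672\right) \left(-10\right) = 6720$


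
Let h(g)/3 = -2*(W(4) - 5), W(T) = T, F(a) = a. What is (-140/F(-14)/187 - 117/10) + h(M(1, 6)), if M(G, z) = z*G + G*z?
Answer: -10559/1870 ≈ -5.6465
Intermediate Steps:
M(G, z) = 2*G*z (M(G, z) = G*z + G*z = 2*G*z)
h(g) = 6 (h(g) = 3*(-2*(4 - 5)) = 3*(-2*(-1)) = 3*2 = 6)
(-140/F(-14)/187 - 117/10) + h(M(1, 6)) = (-140/(-14)/187 - 117/10) + 6 = (-140*(-1/14)*(1/187) - 117*⅒) + 6 = (10*(1/187) - 117/10) + 6 = (10/187 - 117/10) + 6 = -21779/1870 + 6 = -10559/1870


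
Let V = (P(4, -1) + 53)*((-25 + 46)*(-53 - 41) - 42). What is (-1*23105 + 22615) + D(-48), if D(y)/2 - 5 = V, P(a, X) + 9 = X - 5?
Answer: -153696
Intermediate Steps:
P(a, X) = -14 + X (P(a, X) = -9 + (X - 5) = -9 + (-5 + X) = -14 + X)
V = -76608 (V = ((-14 - 1) + 53)*((-25 + 46)*(-53 - 41) - 42) = (-15 + 53)*(21*(-94) - 42) = 38*(-1974 - 42) = 38*(-2016) = -76608)
D(y) = -153206 (D(y) = 10 + 2*(-76608) = 10 - 153216 = -153206)
(-1*23105 + 22615) + D(-48) = (-1*23105 + 22615) - 153206 = (-23105 + 22615) - 153206 = -490 - 153206 = -153696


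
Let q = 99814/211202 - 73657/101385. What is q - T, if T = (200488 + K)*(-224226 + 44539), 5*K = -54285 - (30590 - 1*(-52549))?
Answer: 332822386558507406522/10706357385 ≈ 3.1086e+10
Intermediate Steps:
q = -2718431662/10706357385 (q = 99814*(1/211202) - 73657*1/101385 = 49907/105601 - 73657/101385 = -2718431662/10706357385 ≈ -0.25391)
K = -137424/5 (K = (-54285 - (30590 - 1*(-52549)))/5 = (-54285 - (30590 + 52549))/5 = (-54285 - 1*83139)/5 = (-54285 - 83139)/5 = (⅕)*(-137424) = -137424/5 ≈ -27485.)
T = -155432129992/5 (T = (200488 - 137424/5)*(-224226 + 44539) = (865016/5)*(-179687) = -155432129992/5 ≈ -3.1086e+10)
q - T = -2718431662/10706357385 - 1*(-155432129992/5) = -2718431662/10706357385 + 155432129992/5 = 332822386558507406522/10706357385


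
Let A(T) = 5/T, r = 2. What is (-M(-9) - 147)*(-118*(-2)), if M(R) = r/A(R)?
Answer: -169212/5 ≈ -33842.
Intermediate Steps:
M(R) = 2*R/5 (M(R) = 2/((5/R)) = 2*(R/5) = 2*R/5)
(-M(-9) - 147)*(-118*(-2)) = (-2*(-9)/5 - 147)*(-118*(-2)) = (-1*(-18/5) - 147)*236 = (18/5 - 147)*236 = -717/5*236 = -169212/5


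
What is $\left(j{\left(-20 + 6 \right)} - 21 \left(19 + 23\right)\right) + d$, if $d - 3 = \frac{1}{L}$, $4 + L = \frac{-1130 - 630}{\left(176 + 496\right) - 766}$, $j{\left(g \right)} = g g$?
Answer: $- \frac{472589}{692} \approx -682.93$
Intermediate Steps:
$j{\left(g \right)} = g^{2}$
$L = \frac{692}{47}$ ($L = -4 + \frac{-1130 - 630}{\left(176 + 496\right) - 766} = -4 - \frac{1760}{672 - 766} = -4 - \frac{1760}{-94} = -4 - - \frac{880}{47} = -4 + \frac{880}{47} = \frac{692}{47} \approx 14.723$)
$d = \frac{2123}{692}$ ($d = 3 + \frac{1}{\frac{692}{47}} = 3 + \frac{47}{692} = \frac{2123}{692} \approx 3.0679$)
$\left(j{\left(-20 + 6 \right)} - 21 \left(19 + 23\right)\right) + d = \left(\left(-20 + 6\right)^{2} - 21 \left(19 + 23\right)\right) + \frac{2123}{692} = \left(\left(-14\right)^{2} - 882\right) + \frac{2123}{692} = \left(196 - 882\right) + \frac{2123}{692} = -686 + \frac{2123}{692} = - \frac{472589}{692}$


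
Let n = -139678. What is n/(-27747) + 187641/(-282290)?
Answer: 34223227793/7832700630 ≈ 4.3693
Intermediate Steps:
n/(-27747) + 187641/(-282290) = -139678/(-27747) + 187641/(-282290) = -139678*(-1/27747) + 187641*(-1/282290) = 139678/27747 - 187641/282290 = 34223227793/7832700630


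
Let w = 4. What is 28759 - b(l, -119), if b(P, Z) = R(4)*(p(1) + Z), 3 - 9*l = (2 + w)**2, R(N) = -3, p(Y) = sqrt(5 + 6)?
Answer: 28402 + 3*sqrt(11) ≈ 28412.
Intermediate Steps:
p(Y) = sqrt(11)
l = -11/3 (l = 1/3 - (2 + 4)**2/9 = 1/3 - 1/9*6**2 = 1/3 - 1/9*36 = 1/3 - 4 = -11/3 ≈ -3.6667)
b(P, Z) = -3*Z - 3*sqrt(11) (b(P, Z) = -3*(sqrt(11) + Z) = -3*(Z + sqrt(11)) = -3*Z - 3*sqrt(11))
28759 - b(l, -119) = 28759 - (-3*(-119) - 3*sqrt(11)) = 28759 - (357 - 3*sqrt(11)) = 28759 + (-357 + 3*sqrt(11)) = 28402 + 3*sqrt(11)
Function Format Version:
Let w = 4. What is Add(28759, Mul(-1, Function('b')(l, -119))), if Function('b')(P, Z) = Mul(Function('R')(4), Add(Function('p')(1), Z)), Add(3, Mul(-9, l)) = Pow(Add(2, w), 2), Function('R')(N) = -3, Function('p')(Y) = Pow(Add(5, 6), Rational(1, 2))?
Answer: Add(28402, Mul(3, Pow(11, Rational(1, 2)))) ≈ 28412.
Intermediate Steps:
Function('p')(Y) = Pow(11, Rational(1, 2))
l = Rational(-11, 3) (l = Add(Rational(1, 3), Mul(Rational(-1, 9), Pow(Add(2, 4), 2))) = Add(Rational(1, 3), Mul(Rational(-1, 9), Pow(6, 2))) = Add(Rational(1, 3), Mul(Rational(-1, 9), 36)) = Add(Rational(1, 3), -4) = Rational(-11, 3) ≈ -3.6667)
Function('b')(P, Z) = Add(Mul(-3, Z), Mul(-3, Pow(11, Rational(1, 2)))) (Function('b')(P, Z) = Mul(-3, Add(Pow(11, Rational(1, 2)), Z)) = Mul(-3, Add(Z, Pow(11, Rational(1, 2)))) = Add(Mul(-3, Z), Mul(-3, Pow(11, Rational(1, 2)))))
Add(28759, Mul(-1, Function('b')(l, -119))) = Add(28759, Mul(-1, Add(Mul(-3, -119), Mul(-3, Pow(11, Rational(1, 2)))))) = Add(28759, Mul(-1, Add(357, Mul(-3, Pow(11, Rational(1, 2)))))) = Add(28759, Add(-357, Mul(3, Pow(11, Rational(1, 2))))) = Add(28402, Mul(3, Pow(11, Rational(1, 2))))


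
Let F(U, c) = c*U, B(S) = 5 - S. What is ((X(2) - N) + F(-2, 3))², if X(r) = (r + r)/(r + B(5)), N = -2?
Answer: 4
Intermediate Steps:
X(r) = 2 (X(r) = (r + r)/(r + (5 - 1*5)) = (2*r)/(r + (5 - 5)) = (2*r)/(r + 0) = (2*r)/r = 2)
F(U, c) = U*c
((X(2) - N) + F(-2, 3))² = ((2 - 1*(-2)) - 2*3)² = ((2 + 2) - 6)² = (4 - 6)² = (-2)² = 4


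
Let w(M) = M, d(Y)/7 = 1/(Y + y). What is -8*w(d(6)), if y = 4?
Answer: -28/5 ≈ -5.6000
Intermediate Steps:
d(Y) = 7/(4 + Y) (d(Y) = 7/(Y + 4) = 7/(4 + Y))
-8*w(d(6)) = -56/(4 + 6) = -56/10 = -8*7/10 = -28/5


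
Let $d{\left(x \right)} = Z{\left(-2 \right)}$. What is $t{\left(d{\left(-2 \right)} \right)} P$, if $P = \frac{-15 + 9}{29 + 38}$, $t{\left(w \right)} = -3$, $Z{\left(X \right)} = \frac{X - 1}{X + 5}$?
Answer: $\frac{18}{67} \approx 0.26866$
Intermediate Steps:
$Z{\left(X \right)} = \frac{-1 + X}{5 + X}$
$d{\left(x \right)} = -1$ ($d{\left(x \right)} = \frac{-1 - 2}{5 - 2} = \frac{1}{3} \left(-3\right) = -1$)
$P = - \frac{6}{67} \approx -0.089552$
$t{\left(d{\left(-2 \right)} \right)} P = \left(-3\right) \left(- \frac{6}{67}\right) = \frac{18}{67}$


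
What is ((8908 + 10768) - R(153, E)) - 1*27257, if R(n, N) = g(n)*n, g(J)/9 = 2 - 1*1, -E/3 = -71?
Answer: -8958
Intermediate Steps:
E = 213 (E = -3*(-71) = 213)
g(J) = 9 (g(J) = 9*(2 - 1*1) = 9*(2 - 1) = 9*1 = 9)
R(n, N) = 9*n
((8908 + 10768) - R(153, E)) - 1*27257 = ((8908 + 10768) - 9*153) - 1*27257 = (19676 - 1*1377) - 27257 = (19676 - 1377) - 27257 = 18299 - 27257 = -8958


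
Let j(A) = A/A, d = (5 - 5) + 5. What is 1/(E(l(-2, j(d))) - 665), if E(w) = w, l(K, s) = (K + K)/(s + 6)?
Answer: -7/4659 ≈ -0.0015025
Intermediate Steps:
d = 5 (d = 0 + 5 = 5)
j(A) = 1
l(K, s) = 2*K/(6 + s) (l(K, s) = (2*K)/(6 + s) = 2*K/(6 + s))
1/(E(l(-2, j(d))) - 665) = 1/(2*(-2)/(6 + 1) - 665) = 1/(2*(-2)/7 - 665) = 1/(2*(-2)*(⅐) - 665) = 1/(-4/7 - 665) = 1/(-4659/7) = -7/4659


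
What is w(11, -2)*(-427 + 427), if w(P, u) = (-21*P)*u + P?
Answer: 0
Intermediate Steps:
w(P, u) = P - 21*P*u (w(P, u) = -21*P*u + P = P - 21*P*u)
w(11, -2)*(-427 + 427) = (11*(1 - 21*(-2)))*(-427 + 427) = (11*(1 + 42))*0 = (11*43)*0 = 473*0 = 0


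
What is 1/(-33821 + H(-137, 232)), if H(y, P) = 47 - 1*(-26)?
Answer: -1/33748 ≈ -2.9631e-5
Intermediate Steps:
H(y, P) = 73 (H(y, P) = 47 + 26 = 73)
1/(-33821 + H(-137, 232)) = 1/(-33821 + 73) = 1/(-33748) = -1/33748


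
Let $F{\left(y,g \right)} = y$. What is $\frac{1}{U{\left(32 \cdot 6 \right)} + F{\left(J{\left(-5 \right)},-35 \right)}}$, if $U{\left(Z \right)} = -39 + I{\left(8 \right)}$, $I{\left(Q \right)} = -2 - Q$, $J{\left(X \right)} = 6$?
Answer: $- \frac{1}{43} \approx -0.023256$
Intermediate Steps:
$U{\left(Z \right)} = -49$ ($U{\left(Z \right)} = -39 - 10 = -49$)
$\frac{1}{U{\left(32 \cdot 6 \right)} + F{\left(J{\left(-5 \right)},-35 \right)}} = \frac{1}{-49 + 6} = \frac{1}{-43} = - \frac{1}{43}$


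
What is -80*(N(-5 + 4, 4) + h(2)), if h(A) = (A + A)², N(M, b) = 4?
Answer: -1600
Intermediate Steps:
h(A) = 4*A² (h(A) = (2*A)² = 4*A²)
-80*(N(-5 + 4, 4) + h(2)) = -80*(4 + 4*2²) = -80*(4 + 4*4) = -80*(4 + 16) = -80*20 = -1600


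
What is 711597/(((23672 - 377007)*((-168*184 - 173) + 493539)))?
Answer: -711597/163401184090 ≈ -4.3549e-6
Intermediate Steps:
711597/(((23672 - 377007)*((-168*184 - 173) + 493539))) = 711597/((-353335*((-30912 - 173) + 493539))) = 711597/((-353335*(-31085 + 493539))) = 711597/((-353335*462454)) = 711597/(-163401184090) = 711597*(-1/163401184090) = -711597/163401184090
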